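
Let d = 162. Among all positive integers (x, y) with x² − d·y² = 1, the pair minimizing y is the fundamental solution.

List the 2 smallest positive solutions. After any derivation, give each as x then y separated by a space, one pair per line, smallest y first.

19601 1540
768398401 60371080

[12; 1,2,1,2,12,2,1,2,1,24] for √162; ℓ=10 ⇒ convergent index 9
i=0: a=12 ⇒ p=12, q=1
i=1: a=1 ⇒ p=13, q=1
…
i=3: a=1 ⇒ p=51, q=4
…
i=7: a=1 ⇒ p=5333, q=419
i=8: a=2 ⇒ p=14268, q=1121
i=9: a=1 ⇒ p=19601, q=1540
(x₁, y₁) = (19601, 1540);  19601² − 162·1540² = 1 ✓
k=2:  x_2 = 19601·19601+162·1540·1540 = 768398401,  y_2 = 19601·1540+1540·19601 = 60371080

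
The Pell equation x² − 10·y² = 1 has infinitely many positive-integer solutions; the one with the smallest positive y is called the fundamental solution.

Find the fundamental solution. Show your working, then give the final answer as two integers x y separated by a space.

19 6

[3; 6] for √10; ℓ=1 ⇒ convergent index 1
a_0=3:  p_0=3·1+0=3,  q_0=3·0+1=1
a_1=6:  p_1=6·3+1=19,  q_1=6·1+0=6
→ (19, 6).  Check: 19²=361, 10·6²=360, difference 1.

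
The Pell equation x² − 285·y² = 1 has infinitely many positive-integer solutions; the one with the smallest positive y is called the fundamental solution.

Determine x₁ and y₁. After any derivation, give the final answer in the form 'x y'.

d=285: √d = [16; 1,7,2,7,1,32] (ℓ=6, even), read p_5/q_5
i=0: a=16 ⇒ p=16, q=1
…
i=2: a=7 ⇒ p=135, q=8
i=3: a=2 ⇒ p=287, q=17
i=4: a=7 ⇒ p=2144, q=127
i=5: a=1 ⇒ p=2431, q=144
→ (2431, 144).  Check: 2431²=5909761, 285·144²=5909760, difference 1.

2431 144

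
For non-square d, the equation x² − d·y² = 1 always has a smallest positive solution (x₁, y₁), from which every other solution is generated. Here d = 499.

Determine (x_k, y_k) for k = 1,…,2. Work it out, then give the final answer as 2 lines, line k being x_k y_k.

4490 201
40320199 1804980

[22; 2,1,21,1,2,44] for √499; ℓ=6 ⇒ convergent index 5
k=0  a_k=22  p_k/q_k = 22/1
…
k=4  a_k=1  p_k/q_k = 1519/68
k=5  a_k=2  p_k/q_k = 4490/201
→ (4490, 201).  Check: 4490²=20160100, 499·201²=20160099, difference 1.
n=2: (4490,201)∘(4490,201) = (4490·4490+499·201·201, 4490·201+201·4490) = (40320199,1804980)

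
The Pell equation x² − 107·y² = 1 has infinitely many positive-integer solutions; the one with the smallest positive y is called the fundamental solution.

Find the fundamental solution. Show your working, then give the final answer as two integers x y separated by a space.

√107 → a₀=10, period (2,1,9,1,2,20); ℓ=6 even so k=5
a_0=10:  p_0=10·1+0=10,  q_0=10·0+1=1
a_1=2:  p_1=2·10+1=21,  q_1=2·1+0=2
a_2=1:  p_2=1·21+10=31,  q_2=1·2+1=3
…
a_4=1:  p_4=1·300+31=331,  q_4=1·29+3=32
a_5=2:  p_5=2·331+300=962,  q_5=2·32+29=93
(x₁, y₁) = (962, 93);  962² − 107·93² = 1 ✓

962 93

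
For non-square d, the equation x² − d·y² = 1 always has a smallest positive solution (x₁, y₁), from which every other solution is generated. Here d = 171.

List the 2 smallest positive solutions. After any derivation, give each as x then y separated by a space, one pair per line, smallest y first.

170 13
57799 4420

d=171: √d = [13; 13,26] (ℓ=2, even), read p_1/q_1
k=0  a_k=13  p_k/q_k = 13/1
k=1  a_k=13  p_k/q_k = 170/13
(x₁, y₁) = (170, 13);  170² − 171·13² = 1 ✓
n=2: (170,13)∘(170,13) = (170·170+171·13·13, 170·13+13·170) = (57799,4420)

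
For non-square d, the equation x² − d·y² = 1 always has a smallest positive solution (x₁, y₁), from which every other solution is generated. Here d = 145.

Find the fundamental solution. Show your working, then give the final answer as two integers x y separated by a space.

d=145: √d = [12; 24] (ℓ=1, odd), read p_1/q_1
k=0  a_k=12  p_k/q_k = 12/1
k=1  a_k=24  p_k/q_k = 289/24
(x₁, y₁) = (289, 24);  289² − 145·24² = 1 ✓

289 24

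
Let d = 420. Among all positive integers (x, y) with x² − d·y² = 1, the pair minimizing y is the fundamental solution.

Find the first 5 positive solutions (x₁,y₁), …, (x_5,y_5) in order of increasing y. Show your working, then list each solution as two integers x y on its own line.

41 2
3361 164
275561 13446
22592641 1102408
1852321001 90384010

d=420: √d = [20; 2,40] (ℓ=2, even), read p_1/q_1
k=0  a_k=20  p_k/q_k = 20/1
k=1  a_k=2  p_k/q_k = 41/2
fundamental: x₁=41, y₁=2  (since 1681 − 420·4 = 1)
(41+2√420)^2 = 3361 + 164√420
(41+2√420)^3 = 275561 + 13446√420
(41+2√420)^4 = 22592641 + 1102408√420
(41+2√420)^5 = 1852321001 + 90384010√420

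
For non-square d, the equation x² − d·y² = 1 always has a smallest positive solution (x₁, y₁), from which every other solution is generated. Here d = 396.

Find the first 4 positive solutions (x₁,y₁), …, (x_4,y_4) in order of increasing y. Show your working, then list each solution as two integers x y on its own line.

199 10
79201 3980
31521799 1584030
12545596801 630439960

[19; 1,8,1,38] for √396; ℓ=4 ⇒ convergent index 3
step 0: (19, 1)  from 19·(1,0) + (0,1)
…
step 2: (179, 9)  from 8·(20,1) + (19,1)
step 3: (199, 10)  from 1·(179,9) + (20,1)
→ (199, 10).  Check: 199²=39601, 396·10²=39600, difference 1.
(199+10√396)^2 = 79201 + 3980√396
(199+10√396)^3 = 31521799 + 1584030√396
(199+10√396)^4 = 12545596801 + 630439960√396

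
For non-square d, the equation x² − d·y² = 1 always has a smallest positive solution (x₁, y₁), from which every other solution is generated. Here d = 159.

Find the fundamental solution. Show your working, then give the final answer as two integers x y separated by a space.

[12; 1,1,1,1,3,1,1,1,1,24] for √159; ℓ=10 ⇒ convergent index 9
i=0: a=12 ⇒ p=12, q=1
i=1: a=1 ⇒ p=13, q=1
i=2: a=1 ⇒ p=25, q=2
…
i=7: a=1 ⇒ p=517, q=41
i=8: a=1 ⇒ p=807, q=64
i=9: a=1 ⇒ p=1324, q=105
fundamental: x₁=1324, y₁=105  (since 1752976 − 159·11025 = 1)

1324 105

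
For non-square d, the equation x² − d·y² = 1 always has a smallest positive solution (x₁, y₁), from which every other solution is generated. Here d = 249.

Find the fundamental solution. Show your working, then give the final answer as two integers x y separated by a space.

8553815 542076

√249 = [15; 1,3,1,1,5,…,3,1,30, …], period ℓ=16 (even) → k=15
step 0: (15, 1)  from 15·(1,0) + (0,1)
step 1: (16, 1)  from 1·(15,1) + (1,0)
step 2: (63, 4)  from 3·(16,1) + (15,1)
step 3: (79, 5)  from 1·(63,4) + (16,1)
step 4: (142, 9)  from 1·(79,5) + (63,4)
step 5: (789, 50)  from 5·(142,9) + (79,5)
…
step 9: (113835, 7214)  from 3·(36751,2329) + (3582,227)
step 10: (150586, 9543)  from 1·(113835,7214) + (36751,2329)
step 11: (866765, 54929)  from 5·(150586,9543) + (113835,7214)
…
step 13: (1884116, 119401)  from 1·(1017351,64472) + (866765,54929)
step 14: (6669699, 422675)  from 3·(1884116,119401) + (1017351,64472)
step 15: (8553815, 542076)  from 1·(6669699,422675) + (1884116,119401)
→ (8553815, 542076).  Check: 8553815²=73167751054225, 249·542076²=73167751054224, difference 1.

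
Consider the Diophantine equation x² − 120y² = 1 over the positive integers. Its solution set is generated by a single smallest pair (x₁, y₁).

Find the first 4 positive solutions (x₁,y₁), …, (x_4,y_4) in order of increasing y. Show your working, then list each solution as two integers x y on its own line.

[10; 1,20] for √120; ℓ=2 ⇒ convergent index 1
i=0: a=10 ⇒ p=10, q=1
i=1: a=1 ⇒ p=11, q=1
fundamental: x₁=11, y₁=1  (since 121 − 120·1 = 1)
(x_2, y_2) = (11·11 + 120·1·1, 11·1 + 1·11) = (241, 22)
(x_3, y_3) = (11·241 + 120·1·22, 11·22 + 1·241) = (5291, 483)
(x_4, y_4) = (11·5291 + 120·1·483, 11·483 + 1·5291) = (116161, 10604)

11 1
241 22
5291 483
116161 10604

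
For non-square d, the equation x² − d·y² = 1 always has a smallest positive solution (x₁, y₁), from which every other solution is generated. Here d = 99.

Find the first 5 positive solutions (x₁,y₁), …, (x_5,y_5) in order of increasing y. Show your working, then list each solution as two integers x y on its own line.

10 1
199 20
3970 399
79201 7960
1580050 158801

d=99: √d = [9; 1,18] (ℓ=2, even), read p_1/q_1
a_0=9:  p_0=9·1+0=9,  q_0=9·0+1=1
a_1=1:  p_1=1·9+1=10,  q_1=1·1+0=1
fundamental: x₁=10, y₁=1  (since 100 − 99·1 = 1)
(10+1√99)^2 = 199 + 20√99
(10+1√99)^3 = 3970 + 399√99
(10+1√99)^4 = 79201 + 7960√99
(10+1√99)^5 = 1580050 + 158801√99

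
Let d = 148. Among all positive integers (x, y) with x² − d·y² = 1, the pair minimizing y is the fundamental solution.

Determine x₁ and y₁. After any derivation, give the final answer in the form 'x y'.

√148 → a₀=12, period (6,24); ℓ=2 even so k=1
k=0  a_k=12  p_k/q_k = 12/1
k=1  a_k=6  p_k/q_k = 73/6
fundamental: x₁=73, y₁=6  (since 5329 − 148·36 = 1)

73 6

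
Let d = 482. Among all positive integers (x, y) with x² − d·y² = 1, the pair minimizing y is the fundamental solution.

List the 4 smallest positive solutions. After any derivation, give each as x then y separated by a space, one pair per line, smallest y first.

√482 → a₀=21, period (1,20,1,42); ℓ=4 even so k=3
step 0: (21, 1)  from 21·(1,0) + (0,1)
…
step 2: (461, 21)  from 20·(22,1) + (21,1)
step 3: (483, 22)  from 1·(461,21) + (22,1)
fundamental: x₁=483, y₁=22  (since 233289 − 482·484 = 1)
k=2:  x_2 = 483·483+482·22·22 = 466577,  y_2 = 483·22+22·483 = 21252
k=3:  x_3 = 483·466577+482·22·21252 = 450712899,  y_3 = 483·21252+22·466577 = 20529410
k=4:  x_4 = 483·450712899+482·22·20529410 = 435388193857,  y_4 = 483·20529410+22·450712899 = 19831388808

483 22
466577 21252
450712899 20529410
435388193857 19831388808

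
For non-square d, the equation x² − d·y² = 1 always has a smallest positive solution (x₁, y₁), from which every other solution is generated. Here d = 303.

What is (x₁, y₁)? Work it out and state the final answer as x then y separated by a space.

2524 145

√303 → a₀=17, period (2,2,5,2,2,34); ℓ=6 even so k=5
step 0: (17, 1)  from 17·(1,0) + (0,1)
step 1: (35, 2)  from 2·(17,1) + (1,0)
step 2: (87, 5)  from 2·(35,2) + (17,1)
step 3: (470, 27)  from 5·(87,5) + (35,2)
step 4: (1027, 59)  from 2·(470,27) + (87,5)
step 5: (2524, 145)  from 2·(1027,59) + (470,27)
(x₁, y₁) = (2524, 145);  2524² − 303·145² = 1 ✓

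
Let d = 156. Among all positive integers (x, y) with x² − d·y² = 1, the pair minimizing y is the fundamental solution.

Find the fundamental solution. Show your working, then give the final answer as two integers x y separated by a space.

√156 = [12; 2,24, …], period ℓ=2 (even) → k=1
step 0: (12, 1)  from 12·(1,0) + (0,1)
step 1: (25, 2)  from 2·(12,1) + (1,0)
→ (25, 2).  Check: 25²=625, 156·2²=624, difference 1.

25 2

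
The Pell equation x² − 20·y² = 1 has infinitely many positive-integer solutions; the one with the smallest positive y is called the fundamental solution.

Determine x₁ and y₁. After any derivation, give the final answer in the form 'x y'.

√20 → a₀=4, period (2,8); ℓ=2 even so k=1
a_0=4:  p_0=4·1+0=4,  q_0=4·0+1=1
a_1=2:  p_1=2·4+1=9,  q_1=2·1+0=2
(x₁, y₁) = (9, 2);  9² − 20·2² = 1 ✓

9 2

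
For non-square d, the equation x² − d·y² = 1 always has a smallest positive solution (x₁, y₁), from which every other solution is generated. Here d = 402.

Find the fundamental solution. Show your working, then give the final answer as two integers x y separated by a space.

401 20

√402 → a₀=20, period (20,40); ℓ=2 even so k=1
k=0  a_k=20  p_k/q_k = 20/1
k=1  a_k=20  p_k/q_k = 401/20
fundamental: x₁=401, y₁=20  (since 160801 − 402·400 = 1)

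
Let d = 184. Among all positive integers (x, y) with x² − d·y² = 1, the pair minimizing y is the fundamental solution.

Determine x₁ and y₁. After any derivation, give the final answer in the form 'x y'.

24335 1794

d=184: √d = [13; 1,1,3,2,1,2,1,2,3,1,1,26] (ℓ=12, even), read p_11/q_11
a_0=13:  p_0=13·1+0=13,  q_0=13·0+1=1
a_1=1:  p_1=1·13+1=14,  q_1=1·1+0=1
a_2=1:  p_2=1·14+13=27,  q_2=1·1+1=2
…
a_10=1:  p_10=1·10594+3147=13741,  q_10=1·781+232=1013
a_11=1:  p_11=1·13741+10594=24335,  q_11=1·1013+781=1794
(x₁, y₁) = (24335, 1794);  24335² − 184·1794² = 1 ✓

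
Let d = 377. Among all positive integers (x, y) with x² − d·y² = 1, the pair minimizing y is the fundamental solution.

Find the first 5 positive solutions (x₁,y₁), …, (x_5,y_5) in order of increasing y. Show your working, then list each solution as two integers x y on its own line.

233 12
108577 5592
50596649 2605860
23577929857 1214325168
10987264716713 565872922428

[19; 2,2,2,38] for √377; ℓ=4 ⇒ convergent index 3
a_0=19:  p_0=19·1+0=19,  q_0=19·0+1=1
a_1=2:  p_1=2·19+1=39,  q_1=2·1+0=2
a_2=2:  p_2=2·39+19=97,  q_2=2·2+1=5
a_3=2:  p_3=2·97+39=233,  q_3=2·5+2=12
fundamental: x₁=233, y₁=12  (since 54289 − 377·144 = 1)
k=2:  x_2 = 233·233+377·12·12 = 108577,  y_2 = 233·12+12·233 = 5592
k=3:  x_3 = 233·108577+377·12·5592 = 50596649,  y_3 = 233·5592+12·108577 = 2605860
k=4:  x_4 = 233·50596649+377·12·2605860 = 23577929857,  y_4 = 233·2605860+12·50596649 = 1214325168
k=5:  x_5 = 233·23577929857+377·12·1214325168 = 10987264716713,  y_5 = 233·1214325168+12·23577929857 = 565872922428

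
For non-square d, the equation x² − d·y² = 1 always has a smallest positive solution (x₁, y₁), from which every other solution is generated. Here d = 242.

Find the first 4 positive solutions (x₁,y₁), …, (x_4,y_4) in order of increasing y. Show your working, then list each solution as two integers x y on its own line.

√242 → a₀=15, period (1,1,3,1,14,1,3,1,1,30); ℓ=10 even so k=9
a_0=15:  p_0=15·1+0=15,  q_0=15·0+1=1
…
a_3=3:  p_3=3·31+16=109,  q_3=3·2+1=7
a_4=1:  p_4=1·109+31=140,  q_4=1·7+2=9
a_5=14:  p_5=14·140+109=2069,  q_5=14·9+7=133
a_6=1:  p_6=1·2069+140=2209,  q_6=1·133+9=142
a_7=3:  p_7=3·2209+2069=8696,  q_7=3·142+133=559
a_8=1:  p_8=1·8696+2209=10905,  q_8=1·559+142=701
a_9=1:  p_9=1·10905+8696=19601,  q_9=1·701+559=1260
(x₁, y₁) = (19601, 1260);  19601² − 242·1260² = 1 ✓
(x_2, y_2) = (19601·19601 + 242·1260·1260, 19601·1260 + 1260·19601) = (768398401, 49394520)
(x_3, y_3) = (19601·768398401 + 242·1260·49394520, 19601·49394520 + 1260·768398401) = (30122754096401, 1936363971780)
(x_4, y_4) = (19601·30122754096401 + 242·1260·1936363971780, 19601·1936363971780 + 1260·30122754096401) = (1180872205318713601, 75909340372325040)

19601 1260
768398401 49394520
30122754096401 1936363971780
1180872205318713601 75909340372325040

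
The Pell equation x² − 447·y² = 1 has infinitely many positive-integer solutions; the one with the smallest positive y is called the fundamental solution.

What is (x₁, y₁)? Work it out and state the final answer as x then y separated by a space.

d=447: √d = [21; 7,42] (ℓ=2, even), read p_1/q_1
k=0  a_k=21  p_k/q_k = 21/1
k=1  a_k=7  p_k/q_k = 148/7
(x₁, y₁) = (148, 7);  148² − 447·7² = 1 ✓

148 7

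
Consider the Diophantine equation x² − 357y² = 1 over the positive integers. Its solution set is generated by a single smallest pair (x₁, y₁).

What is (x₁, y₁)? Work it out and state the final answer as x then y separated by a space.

3401 180

d=357: √d = [18; 1,8,2,8,1,36] (ℓ=6, even), read p_5/q_5
a_0=18:  p_0=18·1+0=18,  q_0=18·0+1=1
…
a_4=8:  p_4=8·359+170=3042,  q_4=8·19+9=161
a_5=1:  p_5=1·3042+359=3401,  q_5=1·161+19=180
→ (3401, 180).  Check: 3401²=11566801, 357·180²=11566800, difference 1.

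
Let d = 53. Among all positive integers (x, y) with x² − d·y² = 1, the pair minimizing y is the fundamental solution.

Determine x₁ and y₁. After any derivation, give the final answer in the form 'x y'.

66249 9100

√53 = [7; 3,1,1,3,14, …], period ℓ=5 (odd) → k=9
i=0: a=7 ⇒ p=7, q=1
i=1: a=3 ⇒ p=22, q=3
i=2: a=1 ⇒ p=29, q=4
…
i=4: a=3 ⇒ p=182, q=25
…
i=7: a=1 ⇒ p=10578, q=1453
i=8: a=1 ⇒ p=18557, q=2549
i=9: a=3 ⇒ p=66249, q=9100
(x₁, y₁) = (66249, 9100);  66249² − 53·9100² = 1 ✓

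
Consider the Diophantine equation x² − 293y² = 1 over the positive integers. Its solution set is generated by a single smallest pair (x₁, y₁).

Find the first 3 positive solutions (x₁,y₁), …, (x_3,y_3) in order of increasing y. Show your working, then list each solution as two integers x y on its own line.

12320649 719780
303596783562401 17736313474440
7481018815602612315849 437045785745090703340

√293 = [17; 8,1,1,8,34, …], period ℓ=5 (odd) → k=9
step 0: (17, 1)  from 17·(1,0) + (0,1)
step 1: (137, 8)  from 8·(17,1) + (1,0)
…
step 3: (291, 17)  from 1·(154,9) + (137,8)
…
step 5: (84679, 4947)  from 34·(2482,145) + (291,17)
…
step 7: (764593, 44668)  from 1·(679914,39721) + (84679,4947)
step 8: (1444507, 84389)  from 1·(764593,44668) + (679914,39721)
step 9: (12320649, 719780)  from 8·(1444507,84389) + (764593,44668)
fundamental: x₁=12320649, y₁=719780  (since 151798391781201 − 293·518083248400 = 1)
(x_2, y_2) = (12320649·12320649 + 293·719780·719780, 12320649·719780 + 719780·12320649) = (303596783562401, 17736313474440)
(x_3, y_3) = (12320649·303596783562401 + 293·719780·17736313474440, 12320649·17736313474440 + 719780·303596783562401) = (7481018815602612315849, 437045785745090703340)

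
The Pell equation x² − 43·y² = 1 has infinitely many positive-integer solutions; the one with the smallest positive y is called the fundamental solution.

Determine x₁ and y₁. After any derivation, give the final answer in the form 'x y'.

3482 531

d=43: √d = [6; 1,1,3,1,5,1,3,1,1,12] (ℓ=10, even), read p_9/q_9
step 0: (6, 1)  from 6·(1,0) + (0,1)
step 1: (7, 1)  from 1·(6,1) + (1,0)
step 2: (13, 2)  from 1·(7,1) + (6,1)
…
step 4: (59, 9)  from 1·(46,7) + (13,2)
…
step 7: (1541, 235)  from 3·(400,61) + (341,52)
step 8: (1941, 296)  from 1·(1541,235) + (400,61)
step 9: (3482, 531)  from 1·(1941,296) + (1541,235)
→ (3482, 531).  Check: 3482²=12124324, 43·531²=12124323, difference 1.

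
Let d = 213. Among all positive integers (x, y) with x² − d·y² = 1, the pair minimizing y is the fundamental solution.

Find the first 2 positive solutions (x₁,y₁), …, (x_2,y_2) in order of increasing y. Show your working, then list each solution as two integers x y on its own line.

√213 = [14; 1,1,2,6,1,8,1,6,2,1,1,28, …], period ℓ=12 (even) → k=11
a_0=14:  p_0=14·1+0=14,  q_0=14·0+1=1
a_1=1:  p_1=1·14+1=15,  q_1=1·1+0=1
…
a_3=2:  p_3=2·29+15=73,  q_3=2·2+1=5
a_4=6:  p_4=6·73+29=467,  q_4=6·5+2=32
a_5=1:  p_5=1·467+73=540,  q_5=1·32+5=37
…
a_8=6:  p_8=6·5327+4787=36749,  q_8=6·365+328=2518
a_9=2:  p_9=2·36749+5327=78825,  q_9=2·2518+365=5401
a_10=1:  p_10=1·78825+36749=115574,  q_10=1·5401+2518=7919
a_11=1:  p_11=1·115574+78825=194399,  q_11=1·7919+5401=13320
(x₁, y₁) = (194399, 13320);  194399² − 213·13320² = 1 ✓
(194399+13320√213)^2 = 75581942401 + 5178789360√213

194399 13320
75581942401 5178789360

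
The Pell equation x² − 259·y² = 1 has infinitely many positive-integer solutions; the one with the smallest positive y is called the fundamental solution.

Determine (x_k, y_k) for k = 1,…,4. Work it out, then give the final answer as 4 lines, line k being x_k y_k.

√259 → a₀=16, period (10,1,2,3,4,3,2,1,10,32); ℓ=10 even so k=9
k=0  a_k=16  p_k/q_k = 16/1
k=1  a_k=10  p_k/q_k = 161/10
…
k=3  a_k=2  p_k/q_k = 515/32
…
k=6  a_k=3  p_k/q_k = 23931/1487
…
k=8  a_k=1  p_k/q_k = 79196/4921
k=9  a_k=10  p_k/q_k = 847225/52644
fundamental: x₁=847225, y₁=52644  (since 717790200625 − 259·2771390736 = 1)
(847225+52644√259)^2 = 1435580401249 + 89202625800√259
(847225+52644√259)^3 = 2432519210895520825 + 151149389286757356√259
(847225+52644√259)^4 = 4121782176900479681520001 + 256115082676856799248400√259

847225 52644
1435580401249 89202625800
2432519210895520825 151149389286757356
4121782176900479681520001 256115082676856799248400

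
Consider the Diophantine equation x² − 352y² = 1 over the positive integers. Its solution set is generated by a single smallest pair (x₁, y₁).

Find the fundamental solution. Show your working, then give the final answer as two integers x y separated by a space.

77617 4137

[18; 1,3,5,9,5,3,1,36] for √352; ℓ=8 ⇒ convergent index 7
a_0=18:  p_0=18·1+0=18,  q_0=18·0+1=1
a_1=1:  p_1=1·18+1=19,  q_1=1·1+0=1
a_2=3:  p_2=3·19+18=75,  q_2=3·1+1=4
a_3=5:  p_3=5·75+19=394,  q_3=5·4+1=21
a_4=9:  p_4=9·394+75=3621,  q_4=9·21+4=193
a_5=5:  p_5=5·3621+394=18499,  q_5=5·193+21=986
a_6=3:  p_6=3·18499+3621=59118,  q_6=3·986+193=3151
a_7=1:  p_7=1·59118+18499=77617,  q_7=1·3151+986=4137
→ (77617, 4137).  Check: 77617²=6024398689, 352·4137²=6024398688, difference 1.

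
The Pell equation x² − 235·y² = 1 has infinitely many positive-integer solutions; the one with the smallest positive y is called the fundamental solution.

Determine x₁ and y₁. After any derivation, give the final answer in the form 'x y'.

[15; 3,30] for √235; ℓ=2 ⇒ convergent index 1
a_0=15:  p_0=15·1+0=15,  q_0=15·0+1=1
a_1=3:  p_1=3·15+1=46,  q_1=3·1+0=3
(x₁, y₁) = (46, 3);  46² − 235·3² = 1 ✓

46 3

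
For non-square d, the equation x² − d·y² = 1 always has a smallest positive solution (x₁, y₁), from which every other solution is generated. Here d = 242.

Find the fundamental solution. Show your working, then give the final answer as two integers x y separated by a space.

19601 1260

√242 = [15; 1,1,3,1,14,1,3,1,1,30, …], period ℓ=10 (even) → k=9
a_0=15:  p_0=15·1+0=15,  q_0=15·0+1=1
a_1=1:  p_1=1·15+1=16,  q_1=1·1+0=1
a_2=1:  p_2=1·16+15=31,  q_2=1·1+1=2
a_3=3:  p_3=3·31+16=109,  q_3=3·2+1=7
a_4=1:  p_4=1·109+31=140,  q_4=1·7+2=9
a_5=14:  p_5=14·140+109=2069,  q_5=14·9+7=133
a_6=1:  p_6=1·2069+140=2209,  q_6=1·133+9=142
…
a_8=1:  p_8=1·8696+2209=10905,  q_8=1·559+142=701
a_9=1:  p_9=1·10905+8696=19601,  q_9=1·701+559=1260
→ (19601, 1260).  Check: 19601²=384199201, 242·1260²=384199200, difference 1.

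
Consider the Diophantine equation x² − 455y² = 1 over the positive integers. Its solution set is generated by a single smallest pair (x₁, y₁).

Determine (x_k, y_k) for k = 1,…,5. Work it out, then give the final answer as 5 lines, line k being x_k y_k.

√455 → a₀=21, period (3,42); ℓ=2 even so k=1
step 0: (21, 1)  from 21·(1,0) + (0,1)
step 1: (64, 3)  from 3·(21,1) + (1,0)
→ (64, 3).  Check: 64²=4096, 455·3²=4095, difference 1.
(x_2, y_2) = (64·64 + 455·3·3, 64·3 + 3·64) = (8191, 384)
(x_3, y_3) = (64·8191 + 455·3·384, 64·384 + 3·8191) = (1048384, 49149)
(x_4, y_4) = (64·1048384 + 455·3·49149, 64·49149 + 3·1048384) = (134184961, 6290688)
(x_5, y_5) = (64·134184961 + 455·3·6290688, 64·6290688 + 3·134184961) = (17174626624, 805158915)

64 3
8191 384
1048384 49149
134184961 6290688
17174626624 805158915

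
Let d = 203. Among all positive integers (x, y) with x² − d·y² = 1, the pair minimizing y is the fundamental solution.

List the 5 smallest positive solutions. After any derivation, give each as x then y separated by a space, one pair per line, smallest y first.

57 4
6497 456
740601 51980
84422017 5925264
9623369337 675428116

[14; 4,28] for √203; ℓ=2 ⇒ convergent index 1
a_0=14:  p_0=14·1+0=14,  q_0=14·0+1=1
a_1=4:  p_1=4·14+1=57,  q_1=4·1+0=4
(x₁, y₁) = (57, 4);  57² − 203·4² = 1 ✓
n=2: (57,4)∘(57,4) = (57·57+203·4·4, 57·4+4·57) = (6497,456)
n=3: (6497,456)∘(57,4) = (57·6497+203·4·456, 57·456+4·6497) = (740601,51980)
n=4: (740601,51980)∘(57,4) = (57·740601+203·4·51980, 57·51980+4·740601) = (84422017,5925264)
n=5: (84422017,5925264)∘(57,4) = (57·84422017+203·4·5925264, 57·5925264+4·84422017) = (9623369337,675428116)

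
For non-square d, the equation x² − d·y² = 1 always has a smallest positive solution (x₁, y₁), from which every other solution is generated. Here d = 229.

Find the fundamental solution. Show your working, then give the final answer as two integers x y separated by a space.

√229 → a₀=15, period (7,1,1,7,30); ℓ=5 odd so k=9
k=0  a_k=15  p_k/q_k = 15/1
k=1  a_k=7  p_k/q_k = 106/7
k=2  a_k=1  p_k/q_k = 121/8
…
k=4  a_k=7  p_k/q_k = 1710/113
k=5  a_k=30  p_k/q_k = 51527/3405
k=6  a_k=7  p_k/q_k = 362399/23948
k=7  a_k=1  p_k/q_k = 413926/27353
k=8  a_k=1  p_k/q_k = 776325/51301
k=9  a_k=7  p_k/q_k = 5848201/386460
→ (5848201, 386460).  Check: 5848201²=34201454936401, 229·386460²=34201454936400, difference 1.

5848201 386460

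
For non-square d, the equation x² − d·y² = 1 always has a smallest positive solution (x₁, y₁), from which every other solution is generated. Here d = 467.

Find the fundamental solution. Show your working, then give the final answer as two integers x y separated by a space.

√467 = [21; 1,1,1,1,3,…,1,1,42, …], period ℓ=14 (even) → k=13
step 0: (21, 1)  from 21·(1,0) + (0,1)
…
step 5: (389, 18)  from 3·(108,5) + (65,3)
…
step 8: (82767, 3830)  from 3·(27164,1257) + (1275,59)
…
step 12: (991929, 45901)  from 1·(633697,29324) + (358232,16577)
step 13: (1625626, 75225)  from 1·(991929,45901) + (633697,29324)
(x₁, y₁) = (1625626, 75225);  1625626² − 467·75225² = 1 ✓

1625626 75225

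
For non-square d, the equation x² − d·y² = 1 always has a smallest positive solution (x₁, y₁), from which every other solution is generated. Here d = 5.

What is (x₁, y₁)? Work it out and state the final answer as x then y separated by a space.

√5 → a₀=2, period (4); ℓ=1 odd so k=1
k=0  a_k=2  p_k/q_k = 2/1
k=1  a_k=4  p_k/q_k = 9/4
fundamental: x₁=9, y₁=4  (since 81 − 5·16 = 1)

9 4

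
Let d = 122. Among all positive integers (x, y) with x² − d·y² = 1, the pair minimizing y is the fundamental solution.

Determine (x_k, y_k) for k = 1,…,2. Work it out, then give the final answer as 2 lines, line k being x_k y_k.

243 22
118097 10692

[11; 22] for √122; ℓ=1 ⇒ convergent index 1
a_0=11:  p_0=11·1+0=11,  q_0=11·0+1=1
a_1=22:  p_1=22·11+1=243,  q_1=22·1+0=22
→ (243, 22).  Check: 243²=59049, 122·22²=59048, difference 1.
(243+22√122)^2 = 118097 + 10692√122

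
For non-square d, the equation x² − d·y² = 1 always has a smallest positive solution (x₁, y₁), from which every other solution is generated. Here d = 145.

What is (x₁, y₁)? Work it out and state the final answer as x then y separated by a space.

289 24

d=145: √d = [12; 24] (ℓ=1, odd), read p_1/q_1
a_0=12:  p_0=12·1+0=12,  q_0=12·0+1=1
a_1=24:  p_1=24·12+1=289,  q_1=24·1+0=24
(x₁, y₁) = (289, 24);  289² − 145·24² = 1 ✓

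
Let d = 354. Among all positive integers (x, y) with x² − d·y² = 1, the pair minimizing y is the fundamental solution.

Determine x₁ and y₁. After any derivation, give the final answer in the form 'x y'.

258065 13716

[18; 1,4,2,2,18,2,2,4,1,36] for √354; ℓ=10 ⇒ convergent index 9
k=0  a_k=18  p_k/q_k = 18/1
k=1  a_k=1  p_k/q_k = 19/1
…
k=3  a_k=2  p_k/q_k = 207/11
k=4  a_k=2  p_k/q_k = 508/27
…
k=6  a_k=2  p_k/q_k = 19210/1021
…
k=8  a_k=4  p_k/q_k = 210294/11177
k=9  a_k=1  p_k/q_k = 258065/13716
→ (258065, 13716).  Check: 258065²=66597544225, 354·13716²=66597544224, difference 1.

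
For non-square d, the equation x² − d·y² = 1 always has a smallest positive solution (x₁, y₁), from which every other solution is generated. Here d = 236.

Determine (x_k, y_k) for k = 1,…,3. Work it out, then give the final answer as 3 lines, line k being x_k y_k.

561799 36570
631236232801 41089978860
709255768702176199 46168618067101710

d=236: √d = [15; 2,1,3,5,1,6,1,5,3,1,2,30] (ℓ=12, even), read p_11/q_11
k=0  a_k=15  p_k/q_k = 15/1
k=1  a_k=2  p_k/q_k = 31/2
…
k=4  a_k=5  p_k/q_k = 891/58
k=5  a_k=1  p_k/q_k = 1060/69
k=6  a_k=6  p_k/q_k = 7251/472
k=7  a_k=1  p_k/q_k = 8311/541
k=8  a_k=5  p_k/q_k = 48806/3177
k=9  a_k=3  p_k/q_k = 154729/10072
k=10  a_k=1  p_k/q_k = 203535/13249
k=11  a_k=2  p_k/q_k = 561799/36570
fundamental: x₁=561799, y₁=36570  (since 315618116401 − 236·1337364900 = 1)
k=2:  x_2 = 561799·561799+236·36570·36570 = 631236232801,  y_2 = 561799·36570+36570·561799 = 41089978860
k=3:  x_3 = 561799·631236232801+236·36570·41089978860 = 709255768702176199,  y_3 = 561799·41089978860+36570·631236232801 = 46168618067101710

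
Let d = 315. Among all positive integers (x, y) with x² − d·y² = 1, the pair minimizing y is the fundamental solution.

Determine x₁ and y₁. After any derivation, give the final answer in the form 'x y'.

√315 = [17; 1,2,1,34, …], period ℓ=4 (even) → k=3
a_0=17:  p_0=17·1+0=17,  q_0=17·0+1=1
a_1=1:  p_1=1·17+1=18,  q_1=1·1+0=1
a_2=2:  p_2=2·18+17=53,  q_2=2·1+1=3
a_3=1:  p_3=1·53+18=71,  q_3=1·3+1=4
(x₁, y₁) = (71, 4);  71² − 315·4² = 1 ✓

71 4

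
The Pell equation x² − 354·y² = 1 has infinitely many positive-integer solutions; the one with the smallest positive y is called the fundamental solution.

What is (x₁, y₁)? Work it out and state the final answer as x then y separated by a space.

d=354: √d = [18; 1,4,2,2,18,2,2,4,1,36] (ℓ=10, even), read p_9/q_9
step 0: (18, 1)  from 18·(1,0) + (0,1)
…
step 7: (47771, 2539)  from 2·(19210,1021) + (9351,497)
step 8: (210294, 11177)  from 4·(47771,2539) + (19210,1021)
step 9: (258065, 13716)  from 1·(210294,11177) + (47771,2539)
→ (258065, 13716).  Check: 258065²=66597544225, 354·13716²=66597544224, difference 1.

258065 13716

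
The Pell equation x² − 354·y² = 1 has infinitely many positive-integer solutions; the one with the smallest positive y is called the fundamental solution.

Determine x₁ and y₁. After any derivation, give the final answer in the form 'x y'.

√354 → a₀=18, period (1,4,2,2,18,2,2,4,1,36); ℓ=10 even so k=9
i=0: a=18 ⇒ p=18, q=1
…
i=2: a=4 ⇒ p=94, q=5
…
i=6: a=2 ⇒ p=19210, q=1021
i=7: a=2 ⇒ p=47771, q=2539
i=8: a=4 ⇒ p=210294, q=11177
i=9: a=1 ⇒ p=258065, q=13716
→ (258065, 13716).  Check: 258065²=66597544225, 354·13716²=66597544224, difference 1.

258065 13716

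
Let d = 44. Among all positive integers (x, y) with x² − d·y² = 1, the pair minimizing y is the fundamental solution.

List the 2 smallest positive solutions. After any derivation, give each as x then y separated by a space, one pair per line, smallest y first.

199 30
79201 11940

√44 = [6; 1,1,1,2,1,1,1,12, …], period ℓ=8 (even) → k=7
a_0=6:  p_0=6·1+0=6,  q_0=6·0+1=1
…
a_6=1:  p_6=1·73+53=126,  q_6=1·11+8=19
a_7=1:  p_7=1·126+73=199,  q_7=1·19+11=30
→ (199, 30).  Check: 199²=39601, 44·30²=39600, difference 1.
(x_2, y_2) = (199·199 + 44·30·30, 199·30 + 30·199) = (79201, 11940)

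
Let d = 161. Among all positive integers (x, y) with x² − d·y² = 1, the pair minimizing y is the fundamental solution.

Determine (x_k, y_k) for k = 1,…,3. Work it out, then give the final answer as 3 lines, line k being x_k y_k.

11775 928
277301249 21854400
6530444402175 514671119072

√161 = [12; 1,2,4,1,2,1,4,2,1,24, …], period ℓ=10 (even) → k=9
i=0: a=12 ⇒ p=12, q=1
i=1: a=1 ⇒ p=13, q=1
…
i=3: a=4 ⇒ p=165, q=13
…
i=5: a=2 ⇒ p=571, q=45
i=6: a=1 ⇒ p=774, q=61
…
i=8: a=2 ⇒ p=8108, q=639
i=9: a=1 ⇒ p=11775, q=928
→ (11775, 928).  Check: 11775²=138650625, 161·928²=138650624, difference 1.
n=2: (11775,928)∘(11775,928) = (11775·11775+161·928·928, 11775·928+928·11775) = (277301249,21854400)
n=3: (277301249,21854400)∘(11775,928) = (11775·277301249+161·928·21854400, 11775·21854400+928·277301249) = (6530444402175,514671119072)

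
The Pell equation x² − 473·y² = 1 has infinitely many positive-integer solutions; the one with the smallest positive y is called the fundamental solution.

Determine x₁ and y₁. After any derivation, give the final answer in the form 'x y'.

√473 → a₀=21, period (1,2,1,42); ℓ=4 even so k=3
k=0  a_k=21  p_k/q_k = 21/1
k=1  a_k=1  p_k/q_k = 22/1
k=2  a_k=2  p_k/q_k = 65/3
k=3  a_k=1  p_k/q_k = 87/4
fundamental: x₁=87, y₁=4  (since 7569 − 473·16 = 1)

87 4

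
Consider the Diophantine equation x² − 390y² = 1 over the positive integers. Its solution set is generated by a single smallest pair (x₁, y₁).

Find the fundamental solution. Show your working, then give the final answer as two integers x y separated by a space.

79 4

√390 → a₀=19, period (1,2,1,38); ℓ=4 even so k=3
k=0  a_k=19  p_k/q_k = 19/1
…
k=2  a_k=2  p_k/q_k = 59/3
k=3  a_k=1  p_k/q_k = 79/4
fundamental: x₁=79, y₁=4  (since 6241 − 390·16 = 1)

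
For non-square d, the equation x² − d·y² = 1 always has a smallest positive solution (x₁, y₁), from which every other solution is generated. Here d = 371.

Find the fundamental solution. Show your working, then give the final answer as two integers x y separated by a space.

1695 88

√371 → a₀=19, period (3,1,4,1,3,38); ℓ=6 even so k=5
i=0: a=19 ⇒ p=19, q=1
i=1: a=3 ⇒ p=58, q=3
i=2: a=1 ⇒ p=77, q=4
…
i=4: a=1 ⇒ p=443, q=23
i=5: a=3 ⇒ p=1695, q=88
(x₁, y₁) = (1695, 88);  1695² − 371·88² = 1 ✓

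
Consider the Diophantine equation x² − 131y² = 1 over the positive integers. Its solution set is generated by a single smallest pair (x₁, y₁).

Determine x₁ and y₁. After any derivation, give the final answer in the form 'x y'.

10610 927

d=131: √d = [11; 2,4,11,4,2,22] (ℓ=6, even), read p_5/q_5
k=0  a_k=11  p_k/q_k = 11/1
…
k=4  a_k=4  p_k/q_k = 4727/413
k=5  a_k=2  p_k/q_k = 10610/927
fundamental: x₁=10610, y₁=927  (since 112572100 − 131·859329 = 1)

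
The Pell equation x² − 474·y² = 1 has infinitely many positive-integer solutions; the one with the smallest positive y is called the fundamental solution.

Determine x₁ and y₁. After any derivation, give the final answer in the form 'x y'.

193549 8890

√474 → a₀=21, period (1,3,2,1,1,…,3,1,42); ℓ=14 even so k=13
i=0: a=21 ⇒ p=21, q=1
…
i=3: a=2 ⇒ p=196, q=9
i=4: a=1 ⇒ p=283, q=13
…
i=6: a=1 ⇒ p=762, q=35
i=7: a=6 ⇒ p=5051, q=232
i=8: a=1 ⇒ p=5813, q=267
i=9: a=1 ⇒ p=10864, q=499
i=10: a=1 ⇒ p=16677, q=766
i=11: a=2 ⇒ p=44218, q=2031
i=12: a=3 ⇒ p=149331, q=6859
i=13: a=1 ⇒ p=193549, q=8890
→ (193549, 8890).  Check: 193549²=37461215401, 474·8890²=37461215400, difference 1.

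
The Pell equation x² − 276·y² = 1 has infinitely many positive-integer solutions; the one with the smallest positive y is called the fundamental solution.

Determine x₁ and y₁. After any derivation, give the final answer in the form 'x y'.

[16; 1,1,1,1,2,2,2,1,1,1,1,32] for √276; ℓ=12 ⇒ convergent index 11
a_0=16:  p_0=16·1+0=16,  q_0=16·0+1=1
a_1=1:  p_1=1·16+1=17,  q_1=1·1+0=1
…
a_3=1:  p_3=1·33+17=50,  q_3=1·2+1=3
a_4=1:  p_4=1·50+33=83,  q_4=1·3+2=5
…
a_6=2:  p_6=2·216+83=515,  q_6=2·13+5=31
a_7=2:  p_7=2·515+216=1246,  q_7=2·31+13=75
a_8=1:  p_8=1·1246+515=1761,  q_8=1·75+31=106
a_9=1:  p_9=1·1761+1246=3007,  q_9=1·106+75=181
a_10=1:  p_10=1·3007+1761=4768,  q_10=1·181+106=287
a_11=1:  p_11=1·4768+3007=7775,  q_11=1·287+181=468
fundamental: x₁=7775, y₁=468  (since 60450625 − 276·219024 = 1)

7775 468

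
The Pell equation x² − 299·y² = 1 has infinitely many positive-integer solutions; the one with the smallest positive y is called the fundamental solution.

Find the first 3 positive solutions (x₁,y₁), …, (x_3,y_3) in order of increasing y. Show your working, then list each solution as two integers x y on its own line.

√299 = [17; 3,2,3,34, …], period ℓ=4 (even) → k=3
step 0: (17, 1)  from 17·(1,0) + (0,1)
step 1: (52, 3)  from 3·(17,1) + (1,0)
step 2: (121, 7)  from 2·(52,3) + (17,1)
step 3: (415, 24)  from 3·(121,7) + (52,3)
→ (415, 24).  Check: 415²=172225, 299·24²=172224, difference 1.
(x_2, y_2) = (415·415 + 299·24·24, 415·24 + 24·415) = (344449, 19920)
(x_3, y_3) = (415·344449 + 299·24·19920, 415·19920 + 24·344449) = (285892255, 16533576)

415 24
344449 19920
285892255 16533576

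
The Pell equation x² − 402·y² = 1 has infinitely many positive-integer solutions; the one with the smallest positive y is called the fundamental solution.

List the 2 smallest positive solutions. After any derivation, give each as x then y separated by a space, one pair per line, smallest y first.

[20; 20,40] for √402; ℓ=2 ⇒ convergent index 1
k=0  a_k=20  p_k/q_k = 20/1
k=1  a_k=20  p_k/q_k = 401/20
fundamental: x₁=401, y₁=20  (since 160801 − 402·400 = 1)
n=2: (401,20)∘(401,20) = (401·401+402·20·20, 401·20+20·401) = (321601,16040)

401 20
321601 16040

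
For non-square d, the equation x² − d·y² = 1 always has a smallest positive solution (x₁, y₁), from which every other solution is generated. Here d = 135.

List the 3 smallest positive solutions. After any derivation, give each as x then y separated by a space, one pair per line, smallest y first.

d=135: √d = [11; 1,1,1,1,1,1,1,22] (ℓ=8, even), read p_7/q_7
k=0  a_k=11  p_k/q_k = 11/1
…
k=6  a_k=1  p_k/q_k = 151/13
k=7  a_k=1  p_k/q_k = 244/21
fundamental: x₁=244, y₁=21  (since 59536 − 135·441 = 1)
n=2: (244,21)∘(244,21) = (244·244+135·21·21, 244·21+21·244) = (119071,10248)
n=3: (119071,10248)∘(244,21) = (244·119071+135·21·10248, 244·10248+21·119071) = (58106404,5001003)

244 21
119071 10248
58106404 5001003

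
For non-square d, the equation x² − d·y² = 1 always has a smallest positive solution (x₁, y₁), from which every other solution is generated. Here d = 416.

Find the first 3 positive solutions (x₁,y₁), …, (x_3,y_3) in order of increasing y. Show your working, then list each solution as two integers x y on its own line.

5201 255
54100801 2652510
562756526801 27591408765

d=416: √d = [20; 2,1,1,9,1,1,2,40] (ℓ=8, even), read p_7/q_7
a_0=20:  p_0=20·1+0=20,  q_0=20·0+1=1
a_1=2:  p_1=2·20+1=41,  q_1=2·1+0=2
a_2=1:  p_2=1·41+20=61,  q_2=1·2+1=3
a_3=1:  p_3=1·61+41=102,  q_3=1·3+2=5
a_4=9:  p_4=9·102+61=979,  q_4=9·5+3=48
a_5=1:  p_5=1·979+102=1081,  q_5=1·48+5=53
a_6=1:  p_6=1·1081+979=2060,  q_6=1·53+48=101
a_7=2:  p_7=2·2060+1081=5201,  q_7=2·101+53=255
(x₁, y₁) = (5201, 255);  5201² − 416·255² = 1 ✓
k=2:  x_2 = 5201·5201+416·255·255 = 54100801,  y_2 = 5201·255+255·5201 = 2652510
k=3:  x_3 = 5201·54100801+416·255·2652510 = 562756526801,  y_3 = 5201·2652510+255·54100801 = 27591408765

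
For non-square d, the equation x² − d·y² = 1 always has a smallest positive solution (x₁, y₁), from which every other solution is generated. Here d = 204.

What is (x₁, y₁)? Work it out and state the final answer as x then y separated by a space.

4999 350

[14; 3,1,1,6,1,1,3,28] for √204; ℓ=8 ⇒ convergent index 7
k=0  a_k=14  p_k/q_k = 14/1
…
k=2  a_k=1  p_k/q_k = 57/4
…
k=4  a_k=6  p_k/q_k = 657/46
…
k=6  a_k=1  p_k/q_k = 1414/99
k=7  a_k=3  p_k/q_k = 4999/350
(x₁, y₁) = (4999, 350);  4999² − 204·350² = 1 ✓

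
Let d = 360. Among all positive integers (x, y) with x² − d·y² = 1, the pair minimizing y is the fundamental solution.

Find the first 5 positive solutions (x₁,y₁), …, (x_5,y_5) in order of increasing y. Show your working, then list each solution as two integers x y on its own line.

19 1
721 38
27379 1443
1039681 54796
39480499 2080805

√360 = [18; 1,36, …], period ℓ=2 (even) → k=1
step 0: (18, 1)  from 18·(1,0) + (0,1)
step 1: (19, 1)  from 1·(18,1) + (1,0)
(x₁, y₁) = (19, 1);  19² − 360·1² = 1 ✓
(19+1√360)^2 = 721 + 38√360
(19+1√360)^3 = 27379 + 1443√360
(19+1√360)^4 = 1039681 + 54796√360
(19+1√360)^5 = 39480499 + 2080805√360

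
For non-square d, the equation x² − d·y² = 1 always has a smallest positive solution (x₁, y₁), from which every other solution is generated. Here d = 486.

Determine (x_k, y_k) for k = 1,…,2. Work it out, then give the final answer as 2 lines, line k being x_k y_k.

√486 = [22; 22,44, …], period ℓ=2 (even) → k=1
i=0: a=22 ⇒ p=22, q=1
i=1: a=22 ⇒ p=485, q=22
(x₁, y₁) = (485, 22);  485² − 486·22² = 1 ✓
(x_2, y_2) = (485·485 + 486·22·22, 485·22 + 22·485) = (470449, 21340)

485 22
470449 21340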